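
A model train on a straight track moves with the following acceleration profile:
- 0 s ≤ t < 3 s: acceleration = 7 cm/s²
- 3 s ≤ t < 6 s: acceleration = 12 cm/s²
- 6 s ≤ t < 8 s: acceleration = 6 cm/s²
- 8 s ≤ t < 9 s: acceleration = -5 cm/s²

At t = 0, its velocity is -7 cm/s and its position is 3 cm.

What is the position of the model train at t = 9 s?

281 cm

On each constant-a segment, Δv = aΔt and Δx = v₀Δt + ½aΔt²; chain segment to segment.
0–3 s: v starts -7 cm/s; Δx = -7·3 + ½·7·3² = 10.5 cm; v ends 14 cm/s.
3–6 s: v starts 14 cm/s; Δx = 14·3 + ½·12·3² = 96 cm; v ends 50 cm/s.
6–8 s: v starts 50 cm/s; Δx = 50·2 + ½·6·2² = 112 cm; v ends 62 cm/s.
8–9 s: v starts 62 cm/s; Δx = 62·1 + ½·-5·1² = 59.5 cm; v ends 57 cm/s.
x(9) = 3 + Σ Δx = 281 cm.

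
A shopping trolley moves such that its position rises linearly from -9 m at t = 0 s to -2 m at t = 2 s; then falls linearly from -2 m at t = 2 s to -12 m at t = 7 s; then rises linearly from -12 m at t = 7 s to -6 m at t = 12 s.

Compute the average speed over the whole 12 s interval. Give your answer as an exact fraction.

Average speed = (total path length)/(elapsed time); on a piecewise-linear x-t graph the path length is Σ|Δx|.
0–2 s: |Δx| = |-2 − -9| = 7 m
2–7 s: |Δx| = |-12 − -2| = 10 m
7–12 s: |Δx| = |-6 − -12| = 6 m
Total path = 23 m; average speed = 23/12 = 23/12 m/s.

23/12 m/s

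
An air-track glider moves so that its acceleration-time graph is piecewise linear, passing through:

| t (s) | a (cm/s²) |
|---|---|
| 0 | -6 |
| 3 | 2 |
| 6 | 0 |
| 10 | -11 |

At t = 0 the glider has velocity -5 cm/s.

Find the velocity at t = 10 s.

-30 cm/s

Δv equals the area under the a-t graph; then v = v₀ + Δv.
0–3 s: ½(-6 + 2)(3) = -6 cm/s
3–6 s: ½(2 + 0)(3) = 3 cm/s
6–10 s: ½(0 + -11)(4) = -22 cm/s
Δv = -25 cm/s, so v(10) = -5 + (-25) = -30 cm/s.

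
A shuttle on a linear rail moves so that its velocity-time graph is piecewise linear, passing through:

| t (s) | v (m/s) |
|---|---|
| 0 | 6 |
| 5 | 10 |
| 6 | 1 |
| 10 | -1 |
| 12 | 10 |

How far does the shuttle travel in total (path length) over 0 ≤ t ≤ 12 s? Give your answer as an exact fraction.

1247/22 m

Distance (not displacement) is the total path length: add the absolute areas under v-t.
0–5 s: |½(6 + 10)(5)| = 40 m
5–6 s: |½(10 + 1)(1)| = 5.5 m
6–10 s: v = 0 at t = 8 s; triangle areas 1 + 1 = 2 m
10–12 s: v = 0 at t = 112/11 s; triangle areas 1/11 + 100/11 = 101/11 m
Total distance = 1247/22 m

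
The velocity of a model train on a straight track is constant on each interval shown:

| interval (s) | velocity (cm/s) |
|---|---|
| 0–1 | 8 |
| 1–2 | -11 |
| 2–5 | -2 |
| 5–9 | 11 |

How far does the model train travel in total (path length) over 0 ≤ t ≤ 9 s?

69 cm

Total distance travelled is ∫|v| dt — sum the magnitudes of each area piece.
0–1 s: |8| × 1 = 8 cm
1–2 s: |-11| × 1 = 11 cm
2–5 s: |-2| × 3 = 6 cm
5–9 s: |11| × 4 = 44 cm
Total distance = 69 cm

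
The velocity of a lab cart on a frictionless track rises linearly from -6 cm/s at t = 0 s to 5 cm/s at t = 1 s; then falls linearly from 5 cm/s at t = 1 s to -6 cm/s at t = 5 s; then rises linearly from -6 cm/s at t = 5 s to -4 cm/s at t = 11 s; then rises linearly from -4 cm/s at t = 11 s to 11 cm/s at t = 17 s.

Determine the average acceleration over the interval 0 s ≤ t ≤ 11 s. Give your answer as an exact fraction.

Average acceleration = Δv/Δt = (-4 − -6)/(11 − 0) = 2/11 cm/s².

2/11 cm/s²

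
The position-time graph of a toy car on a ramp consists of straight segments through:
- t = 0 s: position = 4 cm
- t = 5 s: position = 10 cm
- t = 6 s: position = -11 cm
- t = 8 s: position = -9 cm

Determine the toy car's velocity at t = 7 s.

Velocity is the slope of the x-t graph on 6–8 s: (-9 − -11)/(8 − 6) = 1 cm/s.

1 cm/s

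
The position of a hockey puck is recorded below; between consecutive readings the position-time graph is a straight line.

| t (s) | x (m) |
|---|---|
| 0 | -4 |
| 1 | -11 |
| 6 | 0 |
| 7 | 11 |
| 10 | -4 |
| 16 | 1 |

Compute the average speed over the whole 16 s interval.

Average speed = (total path length)/(elapsed time); on a piecewise-linear x-t graph the path length is Σ|Δx|.
0–1 s: |Δx| = |-11 − -4| = 7 m
1–6 s: |Δx| = |0 − -11| = 11 m
6–7 s: |Δx| = |11 − 0| = 11 m
7–10 s: |Δx| = |-4 − 11| = 15 m
10–16 s: |Δx| = |1 − -4| = 5 m
Total path = 49 m; average speed = 49/16 = 3.0625 m/s.

3.0625 m/s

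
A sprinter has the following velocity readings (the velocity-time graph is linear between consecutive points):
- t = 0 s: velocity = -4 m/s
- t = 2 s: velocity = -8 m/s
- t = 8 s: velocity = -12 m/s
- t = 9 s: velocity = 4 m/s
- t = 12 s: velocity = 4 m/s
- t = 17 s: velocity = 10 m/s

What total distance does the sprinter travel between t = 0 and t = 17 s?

124 m

Total distance travelled is ∫|v| dt — sum the magnitudes of each area piece.
0–2 s: |½(-4 + -8)(2)| = 12 m
2–8 s: |½(-8 + -12)(6)| = 60 m
8–9 s: v = 0 at t = 8.75 s; triangle areas 4.5 + 0.5 = 5 m
9–12 s: |4| × 3 = 12 m
12–17 s: |½(4 + 10)(5)| = 35 m
Total distance = 124 m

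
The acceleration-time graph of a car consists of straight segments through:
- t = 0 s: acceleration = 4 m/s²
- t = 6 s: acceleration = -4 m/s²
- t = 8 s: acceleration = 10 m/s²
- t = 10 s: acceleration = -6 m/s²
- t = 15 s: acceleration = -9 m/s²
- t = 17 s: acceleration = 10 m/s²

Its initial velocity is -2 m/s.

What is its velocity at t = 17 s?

Δv equals the area under the a-t graph; then v = v₀ + Δv.
0–6 s: ½(4 + -4)(6) = 0 m/s
6–8 s: ½(-4 + 10)(2) = 6 m/s
8–10 s: ½(10 + -6)(2) = 4 m/s
10–15 s: ½(-6 + -9)(5) = -37.5 m/s
15–17 s: ½(-9 + 10)(2) = 1 m/s
Δv = -26.5 m/s, so v(17) = -2 + (-26.5) = -28.5 m/s.

-28.5 m/s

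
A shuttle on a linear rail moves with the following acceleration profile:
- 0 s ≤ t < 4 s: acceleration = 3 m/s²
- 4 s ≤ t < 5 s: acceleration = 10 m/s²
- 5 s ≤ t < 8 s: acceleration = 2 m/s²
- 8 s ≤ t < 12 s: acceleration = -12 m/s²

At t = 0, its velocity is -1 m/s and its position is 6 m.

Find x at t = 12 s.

On each constant-a segment, Δv = aΔt and Δx = v₀Δt + ½aΔt²; chain segment to segment.
0–4 s: v starts -1 m/s; Δx = -1·4 + ½·3·4² = 20 m; v ends 11 m/s.
4–5 s: v starts 11 m/s; Δx = 11·1 + ½·10·1² = 16 m; v ends 21 m/s.
5–8 s: v starts 21 m/s; Δx = 21·3 + ½·2·3² = 72 m; v ends 27 m/s.
8–12 s: v starts 27 m/s; Δx = 27·4 + ½·-12·4² = 12 m; v ends -21 m/s.
x(12) = 6 + Σ Δx = 126 m.

126 m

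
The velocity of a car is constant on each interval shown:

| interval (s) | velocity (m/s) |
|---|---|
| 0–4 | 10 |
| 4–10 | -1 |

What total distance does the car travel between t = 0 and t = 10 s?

Distance (not displacement) is the total path length: add the absolute areas under v-t.
0–4 s: |10| × 4 = 40 m
4–10 s: |-1| × 6 = 6 m
Total distance = 46 m

46 m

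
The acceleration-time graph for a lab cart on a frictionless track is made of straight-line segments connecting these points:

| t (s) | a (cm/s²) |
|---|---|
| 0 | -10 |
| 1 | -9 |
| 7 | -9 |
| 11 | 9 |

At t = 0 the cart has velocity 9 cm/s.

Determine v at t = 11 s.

Δv equals the area under the a-t graph; then v = v₀ + Δv.
0–1 s: ½(-10 + -9)(1) = -9.5 cm/s
1–7 s: -9 × 6 = -54 cm/s
7–11 s: ½(-9 + 9)(4) = 0 cm/s
Δv = -63.5 cm/s, so v(11) = 9 + (-63.5) = -54.5 cm/s.

-54.5 cm/s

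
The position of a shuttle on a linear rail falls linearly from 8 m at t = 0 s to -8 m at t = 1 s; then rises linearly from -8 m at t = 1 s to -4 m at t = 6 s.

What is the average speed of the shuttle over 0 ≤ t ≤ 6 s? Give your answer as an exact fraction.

10/3 m/s

Average speed = (total path length)/(elapsed time); on a piecewise-linear x-t graph the path length is Σ|Δx|.
0–1 s: |Δx| = |-8 − 8| = 16 m
1–6 s: |Δx| = |-4 − -8| = 4 m
Total path = 20 m; average speed = 20/6 = 10/3 m/s.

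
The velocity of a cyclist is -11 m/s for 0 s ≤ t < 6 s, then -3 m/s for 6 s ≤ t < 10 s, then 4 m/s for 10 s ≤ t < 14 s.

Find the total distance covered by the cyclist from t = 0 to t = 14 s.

Distance (not displacement) is the total path length: add the absolute areas under v-t.
0–6 s: |-11| × 6 = 66 m
6–10 s: |-3| × 4 = 12 m
10–14 s: |4| × 4 = 16 m
Total distance = 94 m

94 m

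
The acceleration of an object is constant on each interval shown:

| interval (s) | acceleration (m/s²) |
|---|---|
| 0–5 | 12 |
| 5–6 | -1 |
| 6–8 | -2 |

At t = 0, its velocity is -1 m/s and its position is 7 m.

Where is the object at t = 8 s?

On each constant-a segment, Δv = aΔt and Δx = v₀Δt + ½aΔt²; chain segment to segment.
0–5 s: v starts -1 m/s; Δx = -1·5 + ½·12·5² = 145 m; v ends 59 m/s.
5–6 s: v starts 59 m/s; Δx = 59·1 + ½·-1·1² = 58.5 m; v ends 58 m/s.
6–8 s: v starts 58 m/s; Δx = 58·2 + ½·-2·2² = 112 m; v ends 54 m/s.
x(8) = 7 + Σ Δx = 322.5 m.

322.5 m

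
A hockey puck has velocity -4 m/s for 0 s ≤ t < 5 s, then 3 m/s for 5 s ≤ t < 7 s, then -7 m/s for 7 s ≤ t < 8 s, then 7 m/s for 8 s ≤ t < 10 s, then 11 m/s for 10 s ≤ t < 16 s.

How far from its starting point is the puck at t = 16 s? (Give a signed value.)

59 m

Net displacement equals the area under the velocity-time graph (areas below the axis count negative).
0–5 s: -4 × 5 = -20 m
5–7 s: 3 × 2 = 6 m
7–8 s: -7 × 1 = -7 m
8–10 s: 7 × 2 = 14 m
10–16 s: 11 × 6 = 66 m
Net displacement = 59 m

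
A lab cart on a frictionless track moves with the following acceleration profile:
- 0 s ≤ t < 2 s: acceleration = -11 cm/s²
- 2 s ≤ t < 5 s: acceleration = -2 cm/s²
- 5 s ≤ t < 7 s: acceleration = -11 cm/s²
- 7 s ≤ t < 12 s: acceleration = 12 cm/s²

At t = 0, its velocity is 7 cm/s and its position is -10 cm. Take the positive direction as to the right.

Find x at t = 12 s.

On each constant-a segment, Δv = aΔt and Δx = v₀Δt + ½aΔt²; chain segment to segment.
0–2 s: v starts 7 cm/s; Δx = 7·2 + ½·-11·2² = -8 cm; v ends -15 cm/s.
2–5 s: v starts -15 cm/s; Δx = -15·3 + ½·-2·3² = -54 cm; v ends -21 cm/s.
5–7 s: v starts -21 cm/s; Δx = -21·2 + ½·-11·2² = -64 cm; v ends -43 cm/s.
7–12 s: v starts -43 cm/s; Δx = -43·5 + ½·12·5² = -65 cm; v ends 17 cm/s.
x(12) = -10 + Σ Δx = -201 cm.

-201 cm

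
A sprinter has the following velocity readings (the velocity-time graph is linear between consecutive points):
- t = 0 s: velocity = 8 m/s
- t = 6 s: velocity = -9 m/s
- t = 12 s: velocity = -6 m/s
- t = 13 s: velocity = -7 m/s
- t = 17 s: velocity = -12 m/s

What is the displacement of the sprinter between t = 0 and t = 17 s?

Net displacement equals the area under the velocity-time graph (areas below the axis count negative).
0–6 s: ½(8 + -9)(6) = -3 m
6–12 s: ½(-9 + -6)(6) = -45 m
12–13 s: ½(-6 + -7)(1) = -6.5 m
13–17 s: ½(-7 + -12)(4) = -38 m
Net displacement = -92.5 m

-92.5 m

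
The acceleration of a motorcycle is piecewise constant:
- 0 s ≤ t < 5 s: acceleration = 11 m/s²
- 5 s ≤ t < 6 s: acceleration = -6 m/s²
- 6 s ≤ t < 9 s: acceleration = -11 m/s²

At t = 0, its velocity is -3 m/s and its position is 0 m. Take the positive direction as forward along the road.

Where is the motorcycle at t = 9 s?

260 m

On each constant-a segment, Δv = aΔt and Δx = v₀Δt + ½aΔt²; chain segment to segment.
0–5 s: v starts -3 m/s; Δx = -3·5 + ½·11·5² = 122.5 m; v ends 52 m/s.
5–6 s: v starts 52 m/s; Δx = 52·1 + ½·-6·1² = 49 m; v ends 46 m/s.
6–9 s: v starts 46 m/s; Δx = 46·3 + ½·-11·3² = 88.5 m; v ends 13 m/s.
x(9) = 0 + Σ Δx = 260 m.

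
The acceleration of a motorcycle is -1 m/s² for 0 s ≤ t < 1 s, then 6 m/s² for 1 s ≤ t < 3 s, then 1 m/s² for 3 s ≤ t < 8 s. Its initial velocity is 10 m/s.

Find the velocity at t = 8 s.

26 m/s

Δv equals the area under the a-t graph; then v = v₀ + Δv.
0–1 s: -1 × 1 = -1 m/s
1–3 s: 6 × 2 = 12 m/s
3–8 s: 1 × 5 = 5 m/s
Δv = 16 m/s, so v(8) = 10 + (16) = 26 m/s.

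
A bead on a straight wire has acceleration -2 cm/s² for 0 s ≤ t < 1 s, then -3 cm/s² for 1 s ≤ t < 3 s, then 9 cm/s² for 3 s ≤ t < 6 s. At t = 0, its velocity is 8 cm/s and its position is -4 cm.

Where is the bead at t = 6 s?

49.5 cm

On each constant-a segment, Δv = aΔt and Δx = v₀Δt + ½aΔt²; chain segment to segment.
0–1 s: v starts 8 cm/s; Δx = 8·1 + ½·-2·1² = 7 cm; v ends 6 cm/s.
1–3 s: v starts 6 cm/s; Δx = 6·2 + ½·-3·2² = 6 cm; v ends 0 cm/s.
3–6 s: v starts 0 cm/s; Δx = 0·3 + ½·9·3² = 40.5 cm; v ends 27 cm/s.
x(6) = -4 + Σ Δx = 49.5 cm.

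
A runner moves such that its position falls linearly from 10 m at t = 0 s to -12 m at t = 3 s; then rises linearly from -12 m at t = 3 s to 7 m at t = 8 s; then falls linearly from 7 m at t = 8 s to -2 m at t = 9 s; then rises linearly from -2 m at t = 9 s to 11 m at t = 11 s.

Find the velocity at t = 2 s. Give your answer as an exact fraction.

-22/3 m/s

Velocity is the slope of the x-t graph on 0–3 s: (-12 − 10)/(3 − 0) = -22/3 m/s.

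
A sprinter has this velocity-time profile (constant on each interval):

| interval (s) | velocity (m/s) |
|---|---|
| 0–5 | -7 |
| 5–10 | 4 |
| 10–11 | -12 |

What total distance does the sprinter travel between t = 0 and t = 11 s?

67 m

Total distance travelled is ∫|v| dt — sum the magnitudes of each area piece.
0–5 s: |-7| × 5 = 35 m
5–10 s: |4| × 5 = 20 m
10–11 s: |-12| × 1 = 12 m
Total distance = 67 m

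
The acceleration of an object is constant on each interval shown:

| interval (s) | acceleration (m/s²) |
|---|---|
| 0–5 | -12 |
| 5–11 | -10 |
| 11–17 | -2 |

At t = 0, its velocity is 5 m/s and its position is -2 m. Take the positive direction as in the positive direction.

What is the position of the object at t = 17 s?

-1363 m

On each constant-a segment, Δv = aΔt and Δx = v₀Δt + ½aΔt²; chain segment to segment.
0–5 s: v starts 5 m/s; Δx = 5·5 + ½·-12·5² = -125 m; v ends -55 m/s.
5–11 s: v starts -55 m/s; Δx = -55·6 + ½·-10·6² = -510 m; v ends -115 m/s.
11–17 s: v starts -115 m/s; Δx = -115·6 + ½·-2·6² = -726 m; v ends -127 m/s.
x(17) = -2 + Σ Δx = -1363 m.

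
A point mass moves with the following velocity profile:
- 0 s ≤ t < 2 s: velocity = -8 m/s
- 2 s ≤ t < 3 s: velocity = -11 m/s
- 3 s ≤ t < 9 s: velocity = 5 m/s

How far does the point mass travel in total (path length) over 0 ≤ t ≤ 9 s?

Distance (not displacement) is the total path length: add the absolute areas under v-t.
0–2 s: |-8| × 2 = 16 m
2–3 s: |-11| × 1 = 11 m
3–9 s: |5| × 6 = 30 m
Total distance = 57 m

57 m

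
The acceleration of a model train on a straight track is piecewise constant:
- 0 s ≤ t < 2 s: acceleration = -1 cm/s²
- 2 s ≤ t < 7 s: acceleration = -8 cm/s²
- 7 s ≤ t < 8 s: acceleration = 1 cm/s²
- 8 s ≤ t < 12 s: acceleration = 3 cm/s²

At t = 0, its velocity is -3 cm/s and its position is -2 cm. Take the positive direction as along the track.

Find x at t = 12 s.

-331.5 cm

On each constant-a segment, Δv = aΔt and Δx = v₀Δt + ½aΔt²; chain segment to segment.
0–2 s: v starts -3 cm/s; Δx = -3·2 + ½·-1·2² = -8 cm; v ends -5 cm/s.
2–7 s: v starts -5 cm/s; Δx = -5·5 + ½·-8·5² = -125 cm; v ends -45 cm/s.
7–8 s: v starts -45 cm/s; Δx = -45·1 + ½·1·1² = -44.5 cm; v ends -44 cm/s.
8–12 s: v starts -44 cm/s; Δx = -44·4 + ½·3·4² = -152 cm; v ends -32 cm/s.
x(12) = -2 + Σ Δx = -331.5 cm.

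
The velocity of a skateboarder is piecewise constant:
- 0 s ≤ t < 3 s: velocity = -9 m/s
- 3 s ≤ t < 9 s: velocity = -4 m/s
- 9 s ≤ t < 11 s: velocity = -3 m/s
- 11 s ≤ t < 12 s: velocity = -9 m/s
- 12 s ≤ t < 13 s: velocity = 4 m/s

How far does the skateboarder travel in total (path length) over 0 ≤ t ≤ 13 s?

Distance (not displacement) is the total path length: add the absolute areas under v-t.
0–3 s: |-9| × 3 = 27 m
3–9 s: |-4| × 6 = 24 m
9–11 s: |-3| × 2 = 6 m
11–12 s: |-9| × 1 = 9 m
12–13 s: |4| × 1 = 4 m
Total distance = 70 m

70 m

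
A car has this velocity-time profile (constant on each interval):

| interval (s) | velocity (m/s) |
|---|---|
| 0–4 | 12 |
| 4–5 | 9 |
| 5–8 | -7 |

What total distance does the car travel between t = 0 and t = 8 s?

Distance (not displacement) is the total path length: add the absolute areas under v-t.
0–4 s: |12| × 4 = 48 m
4–5 s: |9| × 1 = 9 m
5–8 s: |-7| × 3 = 21 m
Total distance = 78 m

78 m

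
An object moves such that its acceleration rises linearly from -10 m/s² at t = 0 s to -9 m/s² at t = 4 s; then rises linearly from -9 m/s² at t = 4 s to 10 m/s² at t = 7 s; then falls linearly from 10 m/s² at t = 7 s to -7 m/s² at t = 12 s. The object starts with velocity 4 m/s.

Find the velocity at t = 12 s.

Δv equals the area under the a-t graph; then v = v₀ + Δv.
0–4 s: ½(-10 + -9)(4) = -38 m/s
4–7 s: ½(-9 + 10)(3) = 1.5 m/s
7–12 s: ½(10 + -7)(5) = 7.5 m/s
Δv = -29 m/s, so v(12) = 4 + (-29) = -25 m/s.

-25 m/s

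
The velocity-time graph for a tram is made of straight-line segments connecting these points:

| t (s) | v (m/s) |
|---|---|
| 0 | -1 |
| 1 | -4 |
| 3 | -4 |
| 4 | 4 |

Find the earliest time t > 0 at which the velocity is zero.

t = 3.5 s

v changes sign on 3–4 s (from -4 to 4); the graph is linear there, so v = 0 at t = 3 + (4)·(4 − 3)/(4 − -4) = 3.5 s.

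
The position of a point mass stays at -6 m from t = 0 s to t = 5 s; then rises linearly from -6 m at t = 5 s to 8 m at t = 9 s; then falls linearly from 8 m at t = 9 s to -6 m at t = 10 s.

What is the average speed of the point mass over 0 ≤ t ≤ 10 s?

Average speed = (total path length)/(elapsed time); on a piecewise-linear x-t graph the path length is Σ|Δx|.
0–5 s: |Δx| = |-6 − -6| = 0 m
5–9 s: |Δx| = |8 − -6| = 14 m
9–10 s: |Δx| = |-6 − 8| = 14 m
Total path = 28 m; average speed = 28/10 = 2.8 m/s.

2.8 m/s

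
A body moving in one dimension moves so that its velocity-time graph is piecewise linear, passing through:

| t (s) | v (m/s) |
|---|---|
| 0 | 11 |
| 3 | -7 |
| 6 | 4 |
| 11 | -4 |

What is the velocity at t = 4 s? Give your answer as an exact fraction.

-10/3 m/s

On 3–6 s the graph is linear from -7 to 4 m/s: v(4) = -7 + (4 − -7)·(4 − 3)/(6 − 3) = -10/3 m/s.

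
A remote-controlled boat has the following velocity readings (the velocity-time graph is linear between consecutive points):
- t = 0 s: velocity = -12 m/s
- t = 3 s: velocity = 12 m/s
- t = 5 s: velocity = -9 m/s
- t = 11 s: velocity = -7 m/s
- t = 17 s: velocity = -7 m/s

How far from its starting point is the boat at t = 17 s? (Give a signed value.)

-87 m

Net displacement equals the area under the velocity-time graph (areas below the axis count negative).
0–3 s: ½(-12 + 12)(3) = 0 m
3–5 s: ½(12 + -9)(2) = 3 m
5–11 s: ½(-9 + -7)(6) = -48 m
11–17 s: -7 × 6 = -42 m
Net displacement = -87 m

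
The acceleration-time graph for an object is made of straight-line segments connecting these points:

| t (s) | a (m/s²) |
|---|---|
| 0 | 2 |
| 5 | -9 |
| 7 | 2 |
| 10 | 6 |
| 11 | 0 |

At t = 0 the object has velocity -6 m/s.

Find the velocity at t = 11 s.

Δv equals the area under the a-t graph; then v = v₀ + Δv.
0–5 s: ½(2 + -9)(5) = -17.5 m/s
5–7 s: ½(-9 + 2)(2) = -7 m/s
7–10 s: ½(2 + 6)(3) = 12 m/s
10–11 s: ½(6 + 0)(1) = 3 m/s
Δv = -9.5 m/s, so v(11) = -6 + (-9.5) = -15.5 m/s.

-15.5 m/s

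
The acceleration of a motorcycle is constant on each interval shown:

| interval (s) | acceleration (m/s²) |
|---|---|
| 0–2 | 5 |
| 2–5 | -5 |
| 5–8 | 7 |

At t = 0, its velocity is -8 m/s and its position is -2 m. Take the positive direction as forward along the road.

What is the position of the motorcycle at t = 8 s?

On each constant-a segment, Δv = aΔt and Δx = v₀Δt + ½aΔt²; chain segment to segment.
0–2 s: v starts -8 m/s; Δx = -8·2 + ½·5·2² = -6 m; v ends 2 m/s.
2–5 s: v starts 2 m/s; Δx = 2·3 + ½·-5·3² = -16.5 m; v ends -13 m/s.
5–8 s: v starts -13 m/s; Δx = -13·3 + ½·7·3² = -7.5 m; v ends 8 m/s.
x(8) = -2 + Σ Δx = -32 m.

-32 m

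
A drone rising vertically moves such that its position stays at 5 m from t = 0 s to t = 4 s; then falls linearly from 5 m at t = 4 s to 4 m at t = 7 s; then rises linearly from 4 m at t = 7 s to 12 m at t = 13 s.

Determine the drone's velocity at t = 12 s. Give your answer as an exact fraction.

4/3 m/s

Velocity is the slope of the x-t graph on 7–13 s: (12 − 4)/(13 − 7) = 4/3 m/s.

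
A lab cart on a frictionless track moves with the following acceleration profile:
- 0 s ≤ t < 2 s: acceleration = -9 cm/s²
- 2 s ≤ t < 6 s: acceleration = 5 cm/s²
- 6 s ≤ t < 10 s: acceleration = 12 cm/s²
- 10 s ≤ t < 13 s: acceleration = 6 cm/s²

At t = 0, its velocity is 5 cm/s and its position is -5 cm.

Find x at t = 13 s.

291 cm

On each constant-a segment, Δv = aΔt and Δx = v₀Δt + ½aΔt²; chain segment to segment.
0–2 s: v starts 5 cm/s; Δx = 5·2 + ½·-9·2² = -8 cm; v ends -13 cm/s.
2–6 s: v starts -13 cm/s; Δx = -13·4 + ½·5·4² = -12 cm; v ends 7 cm/s.
6–10 s: v starts 7 cm/s; Δx = 7·4 + ½·12·4² = 124 cm; v ends 55 cm/s.
10–13 s: v starts 55 cm/s; Δx = 55·3 + ½·6·3² = 192 cm; v ends 73 cm/s.
x(13) = -5 + Σ Δx = 291 cm.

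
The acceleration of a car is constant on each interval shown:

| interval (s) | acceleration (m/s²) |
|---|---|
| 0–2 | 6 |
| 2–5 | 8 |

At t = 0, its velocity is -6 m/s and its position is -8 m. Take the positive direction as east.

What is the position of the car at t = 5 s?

On each constant-a segment, Δv = aΔt and Δx = v₀Δt + ½aΔt²; chain segment to segment.
0–2 s: v starts -6 m/s; Δx = -6·2 + ½·6·2² = 0 m; v ends 6 m/s.
2–5 s: v starts 6 m/s; Δx = 6·3 + ½·8·3² = 54 m; v ends 30 m/s.
x(5) = -8 + Σ Δx = 46 m.

46 m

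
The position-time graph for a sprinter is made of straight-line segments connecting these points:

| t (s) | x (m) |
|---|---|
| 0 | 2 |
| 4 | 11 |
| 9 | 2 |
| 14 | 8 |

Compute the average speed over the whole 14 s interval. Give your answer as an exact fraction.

12/7 m/s

Average speed = (total path length)/(elapsed time); on a piecewise-linear x-t graph the path length is Σ|Δx|.
0–4 s: |Δx| = |11 − 2| = 9 m
4–9 s: |Δx| = |2 − 11| = 9 m
9–14 s: |Δx| = |8 − 2| = 6 m
Total path = 24 m; average speed = 24/14 = 12/7 m/s.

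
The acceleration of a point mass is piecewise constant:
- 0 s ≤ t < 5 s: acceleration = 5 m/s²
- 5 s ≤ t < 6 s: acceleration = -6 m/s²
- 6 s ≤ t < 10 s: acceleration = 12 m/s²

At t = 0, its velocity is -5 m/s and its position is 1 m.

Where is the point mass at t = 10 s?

On each constant-a segment, Δv = aΔt and Δx = v₀Δt + ½aΔt²; chain segment to segment.
0–5 s: v starts -5 m/s; Δx = -5·5 + ½·5·5² = 37.5 m; v ends 20 m/s.
5–6 s: v starts 20 m/s; Δx = 20·1 + ½·-6·1² = 17 m; v ends 14 m/s.
6–10 s: v starts 14 m/s; Δx = 14·4 + ½·12·4² = 152 m; v ends 62 m/s.
x(10) = 1 + Σ Δx = 207.5 m.

207.5 m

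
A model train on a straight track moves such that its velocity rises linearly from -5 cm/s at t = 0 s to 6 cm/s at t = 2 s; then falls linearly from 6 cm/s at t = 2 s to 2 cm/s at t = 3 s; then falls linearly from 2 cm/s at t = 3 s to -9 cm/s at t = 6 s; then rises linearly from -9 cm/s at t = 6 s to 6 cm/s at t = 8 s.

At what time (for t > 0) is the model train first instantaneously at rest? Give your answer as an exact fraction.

t = 10/11 s

v changes sign on 0–2 s (from -5 to 6); the graph is linear there, so v = 0 at t = 0 + (5)·(2 − 0)/(6 − -5) = 10/11 s.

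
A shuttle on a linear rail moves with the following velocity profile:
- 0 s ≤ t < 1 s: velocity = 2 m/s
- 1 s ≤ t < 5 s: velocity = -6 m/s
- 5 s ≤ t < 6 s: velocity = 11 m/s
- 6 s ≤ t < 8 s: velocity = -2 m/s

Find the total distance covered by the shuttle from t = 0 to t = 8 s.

Total distance travelled is ∫|v| dt — sum the magnitudes of each area piece.
0–1 s: |2| × 1 = 2 m
1–5 s: |-6| × 4 = 24 m
5–6 s: |11| × 1 = 11 m
6–8 s: |-2| × 2 = 4 m
Total distance = 41 m

41 m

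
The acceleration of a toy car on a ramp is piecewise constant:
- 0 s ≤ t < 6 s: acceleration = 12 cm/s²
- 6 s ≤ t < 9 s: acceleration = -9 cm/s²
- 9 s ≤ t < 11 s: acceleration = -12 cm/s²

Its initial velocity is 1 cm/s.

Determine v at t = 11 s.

22 cm/s

Δv equals the area under the a-t graph; then v = v₀ + Δv.
0–6 s: 12 × 6 = 72 cm/s
6–9 s: -9 × 3 = -27 cm/s
9–11 s: -12 × 2 = -24 cm/s
Δv = 21 cm/s, so v(11) = 1 + (21) = 22 cm/s.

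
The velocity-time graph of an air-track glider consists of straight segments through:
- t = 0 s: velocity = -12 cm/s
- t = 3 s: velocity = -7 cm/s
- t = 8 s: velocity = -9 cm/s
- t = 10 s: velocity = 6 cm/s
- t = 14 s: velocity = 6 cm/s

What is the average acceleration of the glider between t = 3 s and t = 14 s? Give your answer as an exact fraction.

13/11 cm/s²

Average acceleration = Δv/Δt = (6 − -7)/(14 − 3) = 13/11 cm/s².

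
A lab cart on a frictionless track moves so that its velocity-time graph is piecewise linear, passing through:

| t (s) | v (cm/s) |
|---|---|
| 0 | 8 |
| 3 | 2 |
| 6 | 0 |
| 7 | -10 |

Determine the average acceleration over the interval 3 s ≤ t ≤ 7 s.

-3 cm/s²

Average acceleration = Δv/Δt = (-10 − 2)/(7 − 3) = -3 cm/s².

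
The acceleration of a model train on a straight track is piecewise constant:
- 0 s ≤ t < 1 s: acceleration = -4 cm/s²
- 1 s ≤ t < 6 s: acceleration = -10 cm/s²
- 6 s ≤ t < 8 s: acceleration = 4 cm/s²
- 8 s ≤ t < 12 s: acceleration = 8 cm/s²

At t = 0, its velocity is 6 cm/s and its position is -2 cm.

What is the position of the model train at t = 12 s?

-297 cm

On each constant-a segment, Δv = aΔt and Δx = v₀Δt + ½aΔt²; chain segment to segment.
0–1 s: v starts 6 cm/s; Δx = 6·1 + ½·-4·1² = 4 cm; v ends 2 cm/s.
1–6 s: v starts 2 cm/s; Δx = 2·5 + ½·-10·5² = -115 cm; v ends -48 cm/s.
6–8 s: v starts -48 cm/s; Δx = -48·2 + ½·4·2² = -88 cm; v ends -40 cm/s.
8–12 s: v starts -40 cm/s; Δx = -40·4 + ½·8·4² = -96 cm; v ends -8 cm/s.
x(12) = -2 + Σ Δx = -297 cm.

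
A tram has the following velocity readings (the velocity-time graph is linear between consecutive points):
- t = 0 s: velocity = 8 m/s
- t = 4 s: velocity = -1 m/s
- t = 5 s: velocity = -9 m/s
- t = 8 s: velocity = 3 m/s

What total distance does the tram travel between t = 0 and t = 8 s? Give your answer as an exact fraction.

Distance (not displacement) is the total path length: add the absolute areas under v-t.
0–4 s: v = 0 at t = 32/9 s; triangle areas 128/9 + 2/9 = 130/9 m
4–5 s: |½(-1 + -9)(1)| = 5 m
5–8 s: v = 0 at t = 7.25 s; triangle areas 10.125 + 1.125 = 11.25 m
Total distance = 1105/36 m

1105/36 m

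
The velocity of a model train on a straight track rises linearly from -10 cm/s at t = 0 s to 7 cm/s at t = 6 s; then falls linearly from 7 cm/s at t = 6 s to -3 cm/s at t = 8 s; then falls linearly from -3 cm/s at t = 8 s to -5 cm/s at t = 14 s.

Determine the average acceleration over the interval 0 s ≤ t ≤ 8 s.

0.875 cm/s²

Average acceleration = Δv/Δt = (-3 − -10)/(8 − 0) = 0.875 cm/s².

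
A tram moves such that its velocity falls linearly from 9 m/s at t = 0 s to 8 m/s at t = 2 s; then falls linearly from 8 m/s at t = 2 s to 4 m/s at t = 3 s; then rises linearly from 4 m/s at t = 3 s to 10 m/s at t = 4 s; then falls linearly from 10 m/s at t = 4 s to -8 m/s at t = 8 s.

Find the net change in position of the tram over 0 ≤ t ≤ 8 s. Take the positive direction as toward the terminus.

Displacement is the signed area under the v-t curve.
0–2 s: ½(9 + 8)(2) = 17 m
2–3 s: ½(8 + 4)(1) = 6 m
3–4 s: ½(4 + 10)(1) = 7 m
4–8 s: ½(10 + -8)(4) = 4 m
Net displacement = 34 m

34 m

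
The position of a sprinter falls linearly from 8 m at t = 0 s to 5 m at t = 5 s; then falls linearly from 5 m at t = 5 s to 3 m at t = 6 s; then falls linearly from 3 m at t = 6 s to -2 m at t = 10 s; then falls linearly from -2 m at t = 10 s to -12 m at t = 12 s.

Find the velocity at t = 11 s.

Velocity is the slope of the x-t graph on 10–12 s: (-12 − -2)/(12 − 10) = -5 m/s.

-5 m/s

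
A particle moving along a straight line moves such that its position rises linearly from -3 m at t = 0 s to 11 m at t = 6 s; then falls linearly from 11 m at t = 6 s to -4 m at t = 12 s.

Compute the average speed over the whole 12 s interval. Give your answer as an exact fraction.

29/12 m/s

Average speed = (total path length)/(elapsed time); on a piecewise-linear x-t graph the path length is Σ|Δx|.
0–6 s: |Δx| = |11 − -3| = 14 m
6–12 s: |Δx| = |-4 − 11| = 15 m
Total path = 29 m; average speed = 29/12 = 29/12 m/s.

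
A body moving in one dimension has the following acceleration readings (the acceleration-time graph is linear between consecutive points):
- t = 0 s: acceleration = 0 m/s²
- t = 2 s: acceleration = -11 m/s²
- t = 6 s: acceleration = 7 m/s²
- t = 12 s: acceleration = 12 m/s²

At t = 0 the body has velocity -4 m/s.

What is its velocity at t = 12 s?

34 m/s

Δv equals the area under the a-t graph; then v = v₀ + Δv.
0–2 s: ½(0 + -11)(2) = -11 m/s
2–6 s: ½(-11 + 7)(4) = -8 m/s
6–12 s: ½(7 + 12)(6) = 57 m/s
Δv = 38 m/s, so v(12) = -4 + (38) = 34 m/s.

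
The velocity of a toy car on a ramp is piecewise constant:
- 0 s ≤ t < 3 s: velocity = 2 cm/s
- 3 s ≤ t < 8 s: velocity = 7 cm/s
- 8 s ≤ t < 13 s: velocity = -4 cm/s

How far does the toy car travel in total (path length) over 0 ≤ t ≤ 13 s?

61 cm

Distance (not displacement) is the total path length: add the absolute areas under v-t.
0–3 s: |2| × 3 = 6 cm
3–8 s: |7| × 5 = 35 cm
8–13 s: |-4| × 5 = 20 cm
Total distance = 61 cm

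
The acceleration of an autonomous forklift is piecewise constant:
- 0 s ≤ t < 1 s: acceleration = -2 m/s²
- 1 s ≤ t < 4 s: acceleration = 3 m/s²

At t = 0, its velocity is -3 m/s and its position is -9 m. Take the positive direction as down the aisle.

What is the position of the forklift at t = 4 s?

On each constant-a segment, Δv = aΔt and Δx = v₀Δt + ½aΔt²; chain segment to segment.
0–1 s: v starts -3 m/s; Δx = -3·1 + ½·-2·1² = -4 m; v ends -5 m/s.
1–4 s: v starts -5 m/s; Δx = -5·3 + ½·3·3² = -1.5 m; v ends 4 m/s.
x(4) = -9 + Σ Δx = -14.5 m.

-14.5 m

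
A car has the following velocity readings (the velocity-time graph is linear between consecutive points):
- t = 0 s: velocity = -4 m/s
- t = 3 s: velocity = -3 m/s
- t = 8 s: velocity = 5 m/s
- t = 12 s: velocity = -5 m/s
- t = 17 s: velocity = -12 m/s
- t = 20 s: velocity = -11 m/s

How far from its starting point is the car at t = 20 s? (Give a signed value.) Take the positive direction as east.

-82.5 m

Displacement is the signed area under the v-t curve.
0–3 s: ½(-4 + -3)(3) = -10.5 m
3–8 s: ½(-3 + 5)(5) = 5 m
8–12 s: ½(5 + -5)(4) = 0 m
12–17 s: ½(-5 + -12)(5) = -42.5 m
17–20 s: ½(-12 + -11)(3) = -34.5 m
Net displacement = -82.5 m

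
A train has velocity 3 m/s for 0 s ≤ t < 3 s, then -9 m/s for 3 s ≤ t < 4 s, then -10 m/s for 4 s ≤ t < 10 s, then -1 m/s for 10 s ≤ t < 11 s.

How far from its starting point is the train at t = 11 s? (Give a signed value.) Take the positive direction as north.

-61 m

Displacement is the signed area under the v-t curve.
0–3 s: 3 × 3 = 9 m
3–4 s: -9 × 1 = -9 m
4–10 s: -10 × 6 = -60 m
10–11 s: -1 × 1 = -1 m
Net displacement = -61 m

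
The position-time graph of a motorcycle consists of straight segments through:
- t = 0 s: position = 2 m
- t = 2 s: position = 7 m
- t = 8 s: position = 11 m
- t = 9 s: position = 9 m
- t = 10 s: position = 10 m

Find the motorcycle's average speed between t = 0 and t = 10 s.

1.2 m/s

Average speed = (total path length)/(elapsed time); on a piecewise-linear x-t graph the path length is Σ|Δx|.
0–2 s: |Δx| = |7 − 2| = 5 m
2–8 s: |Δx| = |11 − 7| = 4 m
8–9 s: |Δx| = |9 − 11| = 2 m
9–10 s: |Δx| = |10 − 9| = 1 m
Total path = 12 m; average speed = 12/10 = 1.2 m/s.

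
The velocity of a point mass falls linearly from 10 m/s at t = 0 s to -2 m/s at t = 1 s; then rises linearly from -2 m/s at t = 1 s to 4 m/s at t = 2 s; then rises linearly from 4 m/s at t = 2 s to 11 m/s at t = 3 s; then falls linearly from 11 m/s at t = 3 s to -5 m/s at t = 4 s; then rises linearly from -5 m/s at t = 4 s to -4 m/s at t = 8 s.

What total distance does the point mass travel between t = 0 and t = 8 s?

Distance (not displacement) is the total path length: add the absolute areas under v-t.
0–1 s: v = 0 at t = 5/6 s; triangle areas 25/6 + 1/6 = 13/3 m
1–2 s: v = 0 at t = 4/3 s; triangle areas 1/3 + 4/3 = 5/3 m
2–3 s: |½(4 + 11)(1)| = 7.5 m
3–4 s: v = 0 at t = 3.6875 s; triangle areas 3.78125 + 0.78125 = 4.5625 m
4–8 s: |½(-5 + -4)(4)| = 18 m
Total distance = 36.0625 m

36.0625 m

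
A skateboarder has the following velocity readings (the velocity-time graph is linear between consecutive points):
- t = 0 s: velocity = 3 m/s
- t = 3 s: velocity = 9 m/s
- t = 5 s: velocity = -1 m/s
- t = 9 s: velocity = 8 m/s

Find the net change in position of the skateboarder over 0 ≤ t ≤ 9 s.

40 m

Displacement is the signed area under the v-t curve.
0–3 s: ½(3 + 9)(3) = 18 m
3–5 s: ½(9 + -1)(2) = 8 m
5–9 s: ½(-1 + 8)(4) = 14 m
Net displacement = 40 m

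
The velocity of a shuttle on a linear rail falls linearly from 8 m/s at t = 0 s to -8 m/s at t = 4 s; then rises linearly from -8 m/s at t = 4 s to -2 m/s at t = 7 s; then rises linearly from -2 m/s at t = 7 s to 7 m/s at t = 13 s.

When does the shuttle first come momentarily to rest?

v changes sign on 0–4 s (from 8 to -8); the graph is linear there, so v = 0 at t = 0 + (-8)·(4 − 0)/(-8 − 8) = 2 s.

t = 2 s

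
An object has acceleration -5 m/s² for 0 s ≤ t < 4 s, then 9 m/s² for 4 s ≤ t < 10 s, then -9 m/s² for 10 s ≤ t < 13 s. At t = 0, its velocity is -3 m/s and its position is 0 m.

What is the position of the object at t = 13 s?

On each constant-a segment, Δv = aΔt and Δx = v₀Δt + ½aΔt²; chain segment to segment.
0–4 s: v starts -3 m/s; Δx = -3·4 + ½·-5·4² = -52 m; v ends -23 m/s.
4–10 s: v starts -23 m/s; Δx = -23·6 + ½·9·6² = 24 m; v ends 31 m/s.
10–13 s: v starts 31 m/s; Δx = 31·3 + ½·-9·3² = 52.5 m; v ends 4 m/s.
x(13) = 0 + Σ Δx = 24.5 m.

24.5 m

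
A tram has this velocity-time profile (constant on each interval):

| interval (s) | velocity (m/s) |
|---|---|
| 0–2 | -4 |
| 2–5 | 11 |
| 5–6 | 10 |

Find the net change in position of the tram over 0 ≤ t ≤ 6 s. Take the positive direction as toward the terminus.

35 m

Displacement is the signed area under the v-t curve.
0–2 s: -4 × 2 = -8 m
2–5 s: 11 × 3 = 33 m
5–6 s: 10 × 1 = 10 m
Net displacement = 35 m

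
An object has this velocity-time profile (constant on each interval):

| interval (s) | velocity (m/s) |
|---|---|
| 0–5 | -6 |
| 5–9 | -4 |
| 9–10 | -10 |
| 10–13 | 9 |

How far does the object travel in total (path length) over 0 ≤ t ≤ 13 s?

Total distance travelled is ∫|v| dt — sum the magnitudes of each area piece.
0–5 s: |-6| × 5 = 30 m
5–9 s: |-4| × 4 = 16 m
9–10 s: |-10| × 1 = 10 m
10–13 s: |9| × 3 = 27 m
Total distance = 83 m

83 m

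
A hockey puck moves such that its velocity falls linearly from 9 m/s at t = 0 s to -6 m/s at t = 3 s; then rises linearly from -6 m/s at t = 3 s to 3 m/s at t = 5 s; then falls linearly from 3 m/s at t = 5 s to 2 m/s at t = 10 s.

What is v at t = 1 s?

4 m/s

On 0–3 s the graph is linear from 9 to -6 m/s: v(1) = 9 + (-6 − 9)·(1 − 0)/(3 − 0) = 4 m/s.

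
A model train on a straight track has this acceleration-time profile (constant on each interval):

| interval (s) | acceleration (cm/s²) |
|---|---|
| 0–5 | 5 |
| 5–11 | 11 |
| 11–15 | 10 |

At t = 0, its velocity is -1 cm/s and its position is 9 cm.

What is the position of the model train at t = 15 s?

848.5 cm

On each constant-a segment, Δv = aΔt and Δx = v₀Δt + ½aΔt²; chain segment to segment.
0–5 s: v starts -1 cm/s; Δx = -1·5 + ½·5·5² = 57.5 cm; v ends 24 cm/s.
5–11 s: v starts 24 cm/s; Δx = 24·6 + ½·11·6² = 342 cm; v ends 90 cm/s.
11–15 s: v starts 90 cm/s; Δx = 90·4 + ½·10·4² = 440 cm; v ends 130 cm/s.
x(15) = 9 + Σ Δx = 848.5 cm.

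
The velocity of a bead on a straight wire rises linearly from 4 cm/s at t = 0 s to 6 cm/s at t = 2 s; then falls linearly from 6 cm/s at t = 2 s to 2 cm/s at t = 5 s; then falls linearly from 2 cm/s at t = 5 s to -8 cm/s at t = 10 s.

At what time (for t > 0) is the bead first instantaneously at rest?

t = 6 s

v changes sign on 5–10 s (from 2 to -8); the graph is linear there, so v = 0 at t = 5 + (-2)·(10 − 5)/(-8 − 2) = 6 s.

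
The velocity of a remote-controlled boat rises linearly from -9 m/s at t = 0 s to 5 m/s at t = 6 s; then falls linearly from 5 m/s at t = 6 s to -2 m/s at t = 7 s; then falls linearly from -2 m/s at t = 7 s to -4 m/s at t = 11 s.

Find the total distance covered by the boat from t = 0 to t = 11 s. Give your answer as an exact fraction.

Distance (not displacement) is the total path length: add the absolute areas under v-t.
0–6 s: v = 0 at t = 27/7 s; triangle areas 243/14 + 75/14 = 159/7 m
6–7 s: v = 0 at t = 47/7 s; triangle areas 25/14 + 2/7 = 29/14 m
7–11 s: |½(-2 + -4)(4)| = 12 m
Total distance = 515/14 m

515/14 m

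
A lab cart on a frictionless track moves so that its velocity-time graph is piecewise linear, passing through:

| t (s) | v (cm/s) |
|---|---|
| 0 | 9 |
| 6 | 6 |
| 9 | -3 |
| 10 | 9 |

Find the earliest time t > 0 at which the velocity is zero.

v changes sign on 6–9 s (from 6 to -3); the graph is linear there, so v = 0 at t = 6 + (-6)·(9 − 6)/(-3 − 6) = 8 s.

t = 8 s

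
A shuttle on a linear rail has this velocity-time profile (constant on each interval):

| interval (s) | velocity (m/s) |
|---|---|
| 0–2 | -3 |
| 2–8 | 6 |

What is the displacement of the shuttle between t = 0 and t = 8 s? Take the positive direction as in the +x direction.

30 m

Displacement is the signed area under the v-t curve.
0–2 s: -3 × 2 = -6 m
2–8 s: 6 × 6 = 36 m
Net displacement = 30 m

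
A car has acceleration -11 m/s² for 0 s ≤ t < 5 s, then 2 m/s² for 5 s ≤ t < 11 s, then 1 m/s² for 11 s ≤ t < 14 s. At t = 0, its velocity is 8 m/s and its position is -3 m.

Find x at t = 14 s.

On each constant-a segment, Δv = aΔt and Δx = v₀Δt + ½aΔt²; chain segment to segment.
0–5 s: v starts 8 m/s; Δx = 8·5 + ½·-11·5² = -97.5 m; v ends -47 m/s.
5–11 s: v starts -47 m/s; Δx = -47·6 + ½·2·6² = -246 m; v ends -35 m/s.
11–14 s: v starts -35 m/s; Δx = -35·3 + ½·1·3² = -100.5 m; v ends -32 m/s.
x(14) = -3 + Σ Δx = -447 m.

-447 m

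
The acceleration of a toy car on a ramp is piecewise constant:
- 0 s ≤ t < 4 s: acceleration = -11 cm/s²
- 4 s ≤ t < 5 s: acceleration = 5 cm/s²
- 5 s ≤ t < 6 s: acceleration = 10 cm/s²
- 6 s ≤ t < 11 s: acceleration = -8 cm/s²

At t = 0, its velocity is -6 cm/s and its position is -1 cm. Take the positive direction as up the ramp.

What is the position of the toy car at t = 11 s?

On each constant-a segment, Δv = aΔt and Δx = v₀Δt + ½aΔt²; chain segment to segment.
0–4 s: v starts -6 cm/s; Δx = -6·4 + ½·-11·4² = -112 cm; v ends -50 cm/s.
4–5 s: v starts -50 cm/s; Δx = -50·1 + ½·5·1² = -47.5 cm; v ends -45 cm/s.
5–6 s: v starts -45 cm/s; Δx = -45·1 + ½·10·1² = -40 cm; v ends -35 cm/s.
6–11 s: v starts -35 cm/s; Δx = -35·5 + ½·-8·5² = -275 cm; v ends -75 cm/s.
x(11) = -1 + Σ Δx = -475.5 cm.

-475.5 cm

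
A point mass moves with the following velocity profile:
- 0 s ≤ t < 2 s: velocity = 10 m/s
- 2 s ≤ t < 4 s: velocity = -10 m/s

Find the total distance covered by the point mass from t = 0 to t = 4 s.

40 m

Distance (not displacement) is the total path length: add the absolute areas under v-t.
0–2 s: |10| × 2 = 20 m
2–4 s: |-10| × 2 = 20 m
Total distance = 40 m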